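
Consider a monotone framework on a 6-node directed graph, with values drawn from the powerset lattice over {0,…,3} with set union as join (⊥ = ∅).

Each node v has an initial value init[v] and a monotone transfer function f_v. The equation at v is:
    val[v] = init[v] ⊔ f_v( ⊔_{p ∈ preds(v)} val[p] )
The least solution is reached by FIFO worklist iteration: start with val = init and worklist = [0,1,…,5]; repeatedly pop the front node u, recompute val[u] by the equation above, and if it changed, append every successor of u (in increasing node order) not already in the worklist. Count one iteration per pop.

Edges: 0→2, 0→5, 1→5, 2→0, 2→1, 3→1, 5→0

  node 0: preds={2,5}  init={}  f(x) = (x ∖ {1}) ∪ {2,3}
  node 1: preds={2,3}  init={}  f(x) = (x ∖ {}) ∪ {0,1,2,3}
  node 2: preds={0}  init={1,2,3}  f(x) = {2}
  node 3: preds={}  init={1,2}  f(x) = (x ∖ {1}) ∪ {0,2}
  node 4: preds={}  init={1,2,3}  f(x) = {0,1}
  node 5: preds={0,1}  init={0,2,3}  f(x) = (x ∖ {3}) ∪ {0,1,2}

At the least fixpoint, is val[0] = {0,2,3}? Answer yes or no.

Worklist (8 pops):
  #1 pop 0: in={0,1,2,3} → {0,2,3} (was {}); enqueue []
  #2 pop 1: in={1,2,3} → {0,1,2,3} (was {}); enqueue []
  #3 pop 2: in={0,2,3} → {1,2,3} (no change)
  #4 pop 3: in={} → {0,1,2} (was {1,2}); enqueue [1]
  #5 pop 4: in={} → {0,1,2,3} (was {1,2,3}); enqueue []
  #6 pop 5: in={0,1,2,3} → {0,1,2,3} (was {0,2,3}); enqueue [0]
  #7 pop 1: in={0,1,2,3} → {0,1,2,3} (no change)
  #8 pop 0: in={0,1,2,3} → {0,2,3} (no change)

Fixpoint:
  val[0] = {0,2,3}
  val[1] = {0,1,2,3}
  val[2] = {1,2,3}
  val[3] = {0,1,2}
  val[4] = {0,1,2,3}
  val[5] = {0,1,2,3}

yes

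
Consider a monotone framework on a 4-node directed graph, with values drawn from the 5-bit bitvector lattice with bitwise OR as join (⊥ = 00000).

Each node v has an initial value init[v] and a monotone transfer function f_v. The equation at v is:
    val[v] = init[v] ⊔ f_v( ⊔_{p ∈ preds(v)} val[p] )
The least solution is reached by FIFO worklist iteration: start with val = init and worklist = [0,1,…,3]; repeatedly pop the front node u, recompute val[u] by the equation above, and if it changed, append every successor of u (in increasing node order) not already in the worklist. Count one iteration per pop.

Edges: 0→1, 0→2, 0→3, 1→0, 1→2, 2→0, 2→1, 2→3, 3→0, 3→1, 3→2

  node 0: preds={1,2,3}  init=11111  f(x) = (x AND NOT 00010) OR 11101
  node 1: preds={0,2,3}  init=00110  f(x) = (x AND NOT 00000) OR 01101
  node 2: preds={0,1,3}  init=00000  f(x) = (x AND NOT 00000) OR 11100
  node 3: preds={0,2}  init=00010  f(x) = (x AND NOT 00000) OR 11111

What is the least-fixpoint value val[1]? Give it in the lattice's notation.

11111

Iteration log — 7 steps:
  step 1. node 0  ⊔preds=00110  new=11111  stable
  step 2. node 1  ⊔preds=11111  new=11111  old=00110  +wl: 0
  step 3. node 2  ⊔preds=11111  new=11111  old=00000  +wl: 1
  step 4. node 3  ⊔preds=11111  new=11111  old=00010  +wl: 2
  step 5. node 0  ⊔preds=11111  new=11111  stable
  step 6. node 1  ⊔preds=11111  new=11111  stable
  step 7. node 2  ⊔preds=11111  new=11111  stable

Least fixpoint reached:
  node 0: 11111
  node 1: 11111
  node 2: 11111
  node 3: 11111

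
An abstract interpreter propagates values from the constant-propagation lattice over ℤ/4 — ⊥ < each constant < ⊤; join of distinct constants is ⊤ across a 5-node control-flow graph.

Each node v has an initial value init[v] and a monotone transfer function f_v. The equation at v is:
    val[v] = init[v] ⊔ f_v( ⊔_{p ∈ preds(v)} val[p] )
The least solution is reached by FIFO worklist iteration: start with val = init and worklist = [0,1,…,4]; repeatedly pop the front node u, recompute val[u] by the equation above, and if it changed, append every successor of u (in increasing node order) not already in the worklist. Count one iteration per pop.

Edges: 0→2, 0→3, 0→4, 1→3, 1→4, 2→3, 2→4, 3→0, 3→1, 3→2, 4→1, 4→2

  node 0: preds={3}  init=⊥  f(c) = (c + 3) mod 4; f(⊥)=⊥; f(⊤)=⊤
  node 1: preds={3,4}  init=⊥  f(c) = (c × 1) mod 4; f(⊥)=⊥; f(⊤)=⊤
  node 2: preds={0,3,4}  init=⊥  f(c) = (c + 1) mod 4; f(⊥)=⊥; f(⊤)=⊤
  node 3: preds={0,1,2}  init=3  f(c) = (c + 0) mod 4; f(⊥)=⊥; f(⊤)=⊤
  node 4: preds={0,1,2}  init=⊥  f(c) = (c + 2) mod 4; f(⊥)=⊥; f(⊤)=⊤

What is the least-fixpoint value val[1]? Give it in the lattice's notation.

Worklist (10 pops):
  #1 pop 0: in=3 → 2 (was ⊥); enqueue []
  #2 pop 1: in=3 → 3 (was ⊥); enqueue []
  #3 pop 2: in=⊤ → ⊤ (was ⊥); enqueue []
  #4 pop 3: in=⊤ → ⊤ (was 3); enqueue [0,1,2]
  #5 pop 4: in=⊤ → ⊤ (was ⊥); enqueue []
  #6 pop 0: in=⊤ → ⊤ (was 2); enqueue [3,4]
  #7 pop 1: in=⊤ → ⊤ (was 3); enqueue []
  #8 pop 2: in=⊤ → ⊤ (no change)
  #9 pop 3: in=⊤ → ⊤ (no change)
  #10 pop 4: in=⊤ → ⊤ (no change)

Fixpoint:
  val[0] = ⊤
  val[1] = ⊤
  val[2] = ⊤
  val[3] = ⊤
  val[4] = ⊤

⊤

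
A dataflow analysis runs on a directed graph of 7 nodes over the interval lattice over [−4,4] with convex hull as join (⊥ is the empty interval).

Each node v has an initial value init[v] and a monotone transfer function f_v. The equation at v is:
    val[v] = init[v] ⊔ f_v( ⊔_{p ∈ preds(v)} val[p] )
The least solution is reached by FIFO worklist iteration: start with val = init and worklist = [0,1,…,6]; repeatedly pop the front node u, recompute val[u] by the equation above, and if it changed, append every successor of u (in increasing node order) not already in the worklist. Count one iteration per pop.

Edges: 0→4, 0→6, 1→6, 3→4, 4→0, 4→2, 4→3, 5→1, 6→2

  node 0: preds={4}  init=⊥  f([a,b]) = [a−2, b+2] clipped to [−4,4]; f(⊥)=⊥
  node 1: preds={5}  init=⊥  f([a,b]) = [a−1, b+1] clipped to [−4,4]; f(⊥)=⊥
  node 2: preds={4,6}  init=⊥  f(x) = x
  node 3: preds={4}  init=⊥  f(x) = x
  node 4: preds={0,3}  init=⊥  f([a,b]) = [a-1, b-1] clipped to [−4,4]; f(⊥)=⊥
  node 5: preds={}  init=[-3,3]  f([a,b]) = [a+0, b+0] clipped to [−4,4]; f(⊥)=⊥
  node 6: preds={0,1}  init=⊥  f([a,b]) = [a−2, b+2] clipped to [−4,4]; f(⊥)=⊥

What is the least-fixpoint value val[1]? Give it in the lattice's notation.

Worklist (8 pops):
  #1 pop 0: in=⊥ → ⊥ (no change)
  #2 pop 1: in=[-3,3] → [-4,4] (was ⊥); enqueue []
  #3 pop 2: in=⊥ → ⊥ (no change)
  #4 pop 3: in=⊥ → ⊥ (no change)
  #5 pop 4: in=⊥ → ⊥ (no change)
  #6 pop 5: in=⊥ → [-3,3] (no change)
  #7 pop 6: in=[-4,4] → [-4,4] (was ⊥); enqueue [2]
  #8 pop 2: in=[-4,4] → [-4,4] (was ⊥); enqueue []

Fixpoint:
  val[0] = ⊥
  val[1] = [-4,4]
  val[2] = [-4,4]
  val[3] = ⊥
  val[4] = ⊥
  val[5] = [-3,3]
  val[6] = [-4,4]

[-4,4]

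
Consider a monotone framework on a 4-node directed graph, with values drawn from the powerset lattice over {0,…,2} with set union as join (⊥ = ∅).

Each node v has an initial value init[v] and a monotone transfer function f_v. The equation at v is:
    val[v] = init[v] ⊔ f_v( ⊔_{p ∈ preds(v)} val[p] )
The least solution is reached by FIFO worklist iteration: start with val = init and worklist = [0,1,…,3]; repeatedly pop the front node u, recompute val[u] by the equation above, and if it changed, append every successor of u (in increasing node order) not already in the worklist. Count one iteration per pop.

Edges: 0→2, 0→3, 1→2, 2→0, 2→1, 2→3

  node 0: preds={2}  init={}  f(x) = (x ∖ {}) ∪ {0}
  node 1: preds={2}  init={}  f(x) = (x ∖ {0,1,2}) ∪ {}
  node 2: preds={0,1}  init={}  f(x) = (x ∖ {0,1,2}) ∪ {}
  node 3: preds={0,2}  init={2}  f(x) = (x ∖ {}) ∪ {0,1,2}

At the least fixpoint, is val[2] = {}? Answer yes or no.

yes

Worklist (4 pops):
  #1 pop 0: in={} → {0} (was {}); enqueue []
  #2 pop 1: in={} → {} (no change)
  #3 pop 2: in={0} → {} (no change)
  #4 pop 3: in={0} → {0,1,2} (was {2}); enqueue []

Fixpoint:
  val[0] = {0}
  val[1] = {}
  val[2] = {}
  val[3] = {0,1,2}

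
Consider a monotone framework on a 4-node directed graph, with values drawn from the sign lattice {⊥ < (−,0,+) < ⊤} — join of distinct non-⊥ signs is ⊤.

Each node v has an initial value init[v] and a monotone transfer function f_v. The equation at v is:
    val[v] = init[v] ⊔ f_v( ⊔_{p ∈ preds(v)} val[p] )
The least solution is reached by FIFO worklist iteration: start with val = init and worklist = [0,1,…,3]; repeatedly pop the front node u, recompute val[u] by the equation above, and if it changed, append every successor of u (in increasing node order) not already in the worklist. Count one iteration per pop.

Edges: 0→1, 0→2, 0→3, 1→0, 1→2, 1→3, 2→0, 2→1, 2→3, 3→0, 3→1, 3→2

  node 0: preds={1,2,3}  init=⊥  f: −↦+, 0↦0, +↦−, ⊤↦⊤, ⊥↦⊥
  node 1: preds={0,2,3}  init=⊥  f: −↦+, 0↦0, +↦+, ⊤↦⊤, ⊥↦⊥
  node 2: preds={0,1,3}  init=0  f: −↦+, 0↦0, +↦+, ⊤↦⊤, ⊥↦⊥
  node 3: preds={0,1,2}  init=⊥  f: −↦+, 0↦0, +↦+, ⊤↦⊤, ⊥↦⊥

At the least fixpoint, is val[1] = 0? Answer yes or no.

yes

Iteration log — 7 steps:
  step 1. node 0  ⊔preds=0  new=0  old=⊥  +wl: 
  step 2. node 1  ⊔preds=0  new=0  old=⊥  +wl: 0
  step 3. node 2  ⊔preds=0  new=0  stable
  step 4. node 3  ⊔preds=0  new=0  old=⊥  +wl: 1,2
  step 5. node 0  ⊔preds=0  new=0  stable
  step 6. node 1  ⊔preds=0  new=0  stable
  step 7. node 2  ⊔preds=0  new=0  stable

Least fixpoint reached:
  node 0: 0
  node 1: 0
  node 2: 0
  node 3: 0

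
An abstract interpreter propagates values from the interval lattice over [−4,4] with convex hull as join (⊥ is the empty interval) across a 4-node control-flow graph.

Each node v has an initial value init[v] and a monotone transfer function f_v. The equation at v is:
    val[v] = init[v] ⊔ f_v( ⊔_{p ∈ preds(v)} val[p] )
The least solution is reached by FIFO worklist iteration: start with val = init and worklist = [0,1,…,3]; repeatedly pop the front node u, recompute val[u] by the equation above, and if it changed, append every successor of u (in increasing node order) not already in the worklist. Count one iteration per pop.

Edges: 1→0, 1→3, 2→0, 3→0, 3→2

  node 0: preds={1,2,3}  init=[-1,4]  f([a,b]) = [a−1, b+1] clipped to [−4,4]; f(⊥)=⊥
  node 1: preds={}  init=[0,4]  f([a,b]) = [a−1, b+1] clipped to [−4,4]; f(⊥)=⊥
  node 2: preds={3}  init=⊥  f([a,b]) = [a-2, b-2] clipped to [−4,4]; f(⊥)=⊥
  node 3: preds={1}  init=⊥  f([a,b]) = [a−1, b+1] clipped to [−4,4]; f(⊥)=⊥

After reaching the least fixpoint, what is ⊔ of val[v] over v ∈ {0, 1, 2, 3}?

[-4,4]

Worklist (7 pops):
  #1 pop 0: in=[0,4] → [-1,4] (no change)
  #2 pop 1: in=⊥ → [0,4] (no change)
  #3 pop 2: in=⊥ → ⊥ (no change)
  #4 pop 3: in=[0,4] → [-1,4] (was ⊥); enqueue [0,2]
  #5 pop 0: in=[-1,4] → [-2,4] (was [-1,4]); enqueue []
  #6 pop 2: in=[-1,4] → [-3,2] (was ⊥); enqueue [0]
  #7 pop 0: in=[-3,4] → [-4,4] (was [-2,4]); enqueue []

Fixpoint:
  val[0] = [-4,4]
  val[1] = [0,4]
  val[2] = [-3,2]
  val[3] = [-1,4]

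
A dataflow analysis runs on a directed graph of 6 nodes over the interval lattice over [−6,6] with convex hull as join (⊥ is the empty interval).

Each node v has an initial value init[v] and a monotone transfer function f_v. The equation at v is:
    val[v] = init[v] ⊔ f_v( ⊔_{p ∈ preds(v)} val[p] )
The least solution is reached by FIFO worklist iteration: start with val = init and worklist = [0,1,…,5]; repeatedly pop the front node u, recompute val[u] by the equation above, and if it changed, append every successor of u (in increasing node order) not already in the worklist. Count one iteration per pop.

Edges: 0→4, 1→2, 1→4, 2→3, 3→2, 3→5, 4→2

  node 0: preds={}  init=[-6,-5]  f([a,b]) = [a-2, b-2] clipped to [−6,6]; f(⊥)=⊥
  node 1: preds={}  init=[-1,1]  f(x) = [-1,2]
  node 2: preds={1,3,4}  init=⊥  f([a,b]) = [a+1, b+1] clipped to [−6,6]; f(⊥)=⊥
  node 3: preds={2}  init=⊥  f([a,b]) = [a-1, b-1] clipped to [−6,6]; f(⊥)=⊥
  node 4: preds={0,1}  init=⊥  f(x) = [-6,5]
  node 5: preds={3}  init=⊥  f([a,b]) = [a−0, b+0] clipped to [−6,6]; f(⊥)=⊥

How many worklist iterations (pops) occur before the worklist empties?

Iteration log — 10 steps:
  step 1. node 0  ⊔preds=⊥  new=[-6,-5]  stable
  step 2. node 1  ⊔preds=⊥  new=[-1,2]  old=[-1,1]  +wl: 
  step 3. node 2  ⊔preds=[-1,2]  new=[0,3]  old=⊥  +wl: 
  step 4. node 3  ⊔preds=[0,3]  new=[-1,2]  old=⊥  +wl: 2
  step 5. node 4  ⊔preds=[-6,2]  new=[-6,5]  old=⊥  +wl: 
  step 6. node 5  ⊔preds=[-1,2]  new=[-1,2]  old=⊥  +wl: 
  step 7. node 2  ⊔preds=[-6,5]  new=[-5,6]  old=[0,3]  +wl: 3
  step 8. node 3  ⊔preds=[-5,6]  new=[-6,5]  old=[-1,2]  +wl: 2,5
  step 9. node 2  ⊔preds=[-6,5]  new=[-5,6]  stable
  step 10. node 5  ⊔preds=[-6,5]  new=[-6,5]  old=[-1,2]  +wl: 

Least fixpoint reached:
  node 0: [-6,-5]
  node 1: [-1,2]
  node 2: [-5,6]
  node 3: [-6,5]
  node 4: [-6,5]
  node 5: [-6,5]

10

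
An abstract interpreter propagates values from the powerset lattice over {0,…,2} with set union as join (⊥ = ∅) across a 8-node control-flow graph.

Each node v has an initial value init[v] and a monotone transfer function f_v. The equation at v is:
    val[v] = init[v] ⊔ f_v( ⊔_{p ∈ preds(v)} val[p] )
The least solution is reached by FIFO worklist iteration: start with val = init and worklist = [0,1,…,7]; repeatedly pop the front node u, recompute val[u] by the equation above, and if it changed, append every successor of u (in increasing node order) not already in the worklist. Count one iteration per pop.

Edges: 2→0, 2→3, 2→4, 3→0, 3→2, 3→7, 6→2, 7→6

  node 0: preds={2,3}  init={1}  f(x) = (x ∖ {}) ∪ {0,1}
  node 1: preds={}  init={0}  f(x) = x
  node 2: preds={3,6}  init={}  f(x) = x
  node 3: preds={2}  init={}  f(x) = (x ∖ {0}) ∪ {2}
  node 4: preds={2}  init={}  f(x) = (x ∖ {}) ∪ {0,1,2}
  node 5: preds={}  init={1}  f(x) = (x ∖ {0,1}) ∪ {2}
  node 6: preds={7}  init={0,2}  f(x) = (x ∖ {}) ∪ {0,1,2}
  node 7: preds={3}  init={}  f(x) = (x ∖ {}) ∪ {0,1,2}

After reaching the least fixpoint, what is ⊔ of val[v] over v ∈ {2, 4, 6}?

{0,1,2}

Worklist (17 pops):
  #1 pop 0: in={} → {0,1} (was {1}); enqueue []
  #2 pop 1: in={} → {0} (no change)
  #3 pop 2: in={0,2} → {0,2} (was {}); enqueue [0]
  #4 pop 3: in={0,2} → {2} (was {}); enqueue [2]
  #5 pop 4: in={0,2} → {0,1,2} (was {}); enqueue []
  #6 pop 5: in={} → {1,2} (was {1}); enqueue []
  #7 pop 6: in={} → {0,1,2} (was {0,2}); enqueue []
  #8 pop 7: in={2} → {0,1,2} (was {}); enqueue [6]
  #9 pop 0: in={0,2} → {0,1,2} (was {0,1}); enqueue []
  #10 pop 2: in={0,1,2} → {0,1,2} (was {0,2}); enqueue [0,3,4]
  #11 pop 6: in={0,1,2} → {0,1,2} (no change)
  #12 pop 0: in={0,1,2} → {0,1,2} (no change)
  #13 pop 3: in={0,1,2} → {1,2} (was {2}); enqueue [0,2,7]
  #14 pop 4: in={0,1,2} → {0,1,2} (no change)
  #15 pop 0: in={0,1,2} → {0,1,2} (no change)
  #16 pop 2: in={0,1,2} → {0,1,2} (no change)
  #17 pop 7: in={1,2} → {0,1,2} (no change)

Fixpoint:
  val[0] = {0,1,2}
  val[1] = {0}
  val[2] = {0,1,2}
  val[3] = {1,2}
  val[4] = {0,1,2}
  val[5] = {1,2}
  val[6] = {0,1,2}
  val[7] = {0,1,2}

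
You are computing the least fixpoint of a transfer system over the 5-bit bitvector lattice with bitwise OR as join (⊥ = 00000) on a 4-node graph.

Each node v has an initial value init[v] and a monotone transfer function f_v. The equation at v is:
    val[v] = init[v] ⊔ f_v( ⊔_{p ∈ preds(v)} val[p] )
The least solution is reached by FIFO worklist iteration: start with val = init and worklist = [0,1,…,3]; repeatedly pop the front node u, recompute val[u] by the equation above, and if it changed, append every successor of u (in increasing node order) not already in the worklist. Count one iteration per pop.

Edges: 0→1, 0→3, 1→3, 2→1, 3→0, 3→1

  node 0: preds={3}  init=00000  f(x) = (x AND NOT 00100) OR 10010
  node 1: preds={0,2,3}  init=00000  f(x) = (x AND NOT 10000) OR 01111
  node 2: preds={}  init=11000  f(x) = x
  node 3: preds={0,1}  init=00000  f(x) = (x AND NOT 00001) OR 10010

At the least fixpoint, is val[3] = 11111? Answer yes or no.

Trace (7 dequeues):
  [1] u=0 | in 00000 | out 10010 | prev 00000 | push {}
  [2] u=1 | in 11010 | out 01111 | prev 00000 | push {}
  [3] u=2 | in 00000 | out 11000 | ==
  [4] u=3 | in 11111 | out 11110 | prev 00000 | push {0,1}
  [5] u=0 | in 11110 | out 11010 | prev 10010 | push {3}
  [6] u=1 | in 11110 | out 01111 | ==
  [7] u=3 | in 11111 | out 11110 | ==

Converged values:
  [0] 11010
  [1] 01111
  [2] 11000
  [3] 11110

no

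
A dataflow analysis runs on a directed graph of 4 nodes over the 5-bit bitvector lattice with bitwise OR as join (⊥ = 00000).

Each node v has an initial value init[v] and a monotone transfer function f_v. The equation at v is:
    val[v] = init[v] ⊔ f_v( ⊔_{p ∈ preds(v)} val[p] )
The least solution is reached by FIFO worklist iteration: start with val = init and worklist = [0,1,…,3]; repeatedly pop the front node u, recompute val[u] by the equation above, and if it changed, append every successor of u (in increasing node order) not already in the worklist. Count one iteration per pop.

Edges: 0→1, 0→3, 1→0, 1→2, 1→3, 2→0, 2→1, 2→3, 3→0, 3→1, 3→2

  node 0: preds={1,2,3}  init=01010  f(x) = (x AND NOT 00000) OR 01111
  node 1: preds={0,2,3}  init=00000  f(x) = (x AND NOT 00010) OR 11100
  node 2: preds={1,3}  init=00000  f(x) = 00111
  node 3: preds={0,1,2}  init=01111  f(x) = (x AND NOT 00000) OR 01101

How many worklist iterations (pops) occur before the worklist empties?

8

Worklist (8 pops):
  #1 pop 0: in=01111 → 01111 (was 01010); enqueue []
  #2 pop 1: in=01111 → 11101 (was 00000); enqueue [0]
  #3 pop 2: in=11111 → 00111 (was 00000); enqueue [1]
  #4 pop 3: in=11111 → 11111 (was 01111); enqueue [2]
  #5 pop 0: in=11111 → 11111 (was 01111); enqueue [3]
  #6 pop 1: in=11111 → 11101 (no change)
  #7 pop 2: in=11111 → 00111 (no change)
  #8 pop 3: in=11111 → 11111 (no change)

Fixpoint:
  val[0] = 11111
  val[1] = 11101
  val[2] = 00111
  val[3] = 11111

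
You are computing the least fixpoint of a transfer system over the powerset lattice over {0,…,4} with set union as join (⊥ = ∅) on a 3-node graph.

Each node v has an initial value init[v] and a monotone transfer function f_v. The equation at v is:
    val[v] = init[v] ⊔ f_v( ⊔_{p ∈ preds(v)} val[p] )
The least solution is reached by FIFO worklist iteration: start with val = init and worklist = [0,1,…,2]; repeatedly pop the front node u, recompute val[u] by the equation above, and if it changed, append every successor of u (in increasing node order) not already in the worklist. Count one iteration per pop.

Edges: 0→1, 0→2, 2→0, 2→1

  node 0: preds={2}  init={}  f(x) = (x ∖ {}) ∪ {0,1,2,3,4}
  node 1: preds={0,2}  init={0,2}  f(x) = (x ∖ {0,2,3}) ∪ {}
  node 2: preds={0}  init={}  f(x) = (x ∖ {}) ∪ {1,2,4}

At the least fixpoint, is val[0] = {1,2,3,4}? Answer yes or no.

no

Iteration log — 5 steps:
  step 1. node 0  ⊔preds={}  new={0,1,2,3,4}  old={}  +wl: 
  step 2. node 1  ⊔preds={0,1,2,3,4}  new={0,1,2,4}  old={0,2}  +wl: 
  step 3. node 2  ⊔preds={0,1,2,3,4}  new={0,1,2,3,4}  old={}  +wl: 0,1
  step 4. node 0  ⊔preds={0,1,2,3,4}  new={0,1,2,3,4}  stable
  step 5. node 1  ⊔preds={0,1,2,3,4}  new={0,1,2,4}  stable

Least fixpoint reached:
  node 0: {0,1,2,3,4}
  node 1: {0,1,2,4}
  node 2: {0,1,2,3,4}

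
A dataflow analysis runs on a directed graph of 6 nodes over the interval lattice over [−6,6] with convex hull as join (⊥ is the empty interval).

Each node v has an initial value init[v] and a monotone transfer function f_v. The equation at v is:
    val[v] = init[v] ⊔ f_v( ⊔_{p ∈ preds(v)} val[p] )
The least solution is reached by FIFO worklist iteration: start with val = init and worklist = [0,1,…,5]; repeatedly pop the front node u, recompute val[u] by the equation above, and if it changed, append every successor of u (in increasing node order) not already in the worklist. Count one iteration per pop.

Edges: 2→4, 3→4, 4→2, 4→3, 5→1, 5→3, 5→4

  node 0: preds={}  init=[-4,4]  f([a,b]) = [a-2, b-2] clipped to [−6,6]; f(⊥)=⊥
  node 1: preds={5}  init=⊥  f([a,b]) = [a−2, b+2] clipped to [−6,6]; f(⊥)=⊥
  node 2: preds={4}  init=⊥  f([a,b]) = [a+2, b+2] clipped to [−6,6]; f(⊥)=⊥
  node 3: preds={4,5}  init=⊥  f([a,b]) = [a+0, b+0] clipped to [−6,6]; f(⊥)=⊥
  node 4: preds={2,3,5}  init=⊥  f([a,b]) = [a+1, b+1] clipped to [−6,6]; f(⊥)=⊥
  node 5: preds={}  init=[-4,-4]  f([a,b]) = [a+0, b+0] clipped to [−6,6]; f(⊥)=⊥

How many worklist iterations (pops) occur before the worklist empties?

18

Worklist (18 pops):
  #1 pop 0: in=⊥ → [-4,4] (no change)
  #2 pop 1: in=[-4,-4] → [-6,-2] (was ⊥); enqueue []
  #3 pop 2: in=⊥ → ⊥ (no change)
  #4 pop 3: in=[-4,-4] → [-4,-4] (was ⊥); enqueue []
  #5 pop 4: in=[-4,-4] → [-3,-3] (was ⊥); enqueue [2,3]
  #6 pop 5: in=⊥ → [-4,-4] (no change)
  #7 pop 2: in=[-3,-3] → [-1,-1] (was ⊥); enqueue [4]
  #8 pop 3: in=[-4,-3] → [-4,-3] (was [-4,-4]); enqueue []
  #9 pop 4: in=[-4,-1] → [-3,0] (was [-3,-3]); enqueue [2,3]
  #10 pop 2: in=[-3,0] → [-1,2] (was [-1,-1]); enqueue [4]
  #11 pop 3: in=[-4,0] → [-4,0] (was [-4,-3]); enqueue []
  #12 pop 4: in=[-4,2] → [-3,3] (was [-3,0]); enqueue [2,3]
  #13 pop 2: in=[-3,3] → [-1,5] (was [-1,2]); enqueue [4]
  #14 pop 3: in=[-4,3] → [-4,3] (was [-4,0]); enqueue []
  #15 pop 4: in=[-4,5] → [-3,6] (was [-3,3]); enqueue [2,3]
  #16 pop 2: in=[-3,6] → [-1,6] (was [-1,5]); enqueue [4]
  #17 pop 3: in=[-4,6] → [-4,6] (was [-4,3]); enqueue []
  #18 pop 4: in=[-4,6] → [-3,6] (no change)

Fixpoint:
  val[0] = [-4,4]
  val[1] = [-6,-2]
  val[2] = [-1,6]
  val[3] = [-4,6]
  val[4] = [-3,6]
  val[5] = [-4,-4]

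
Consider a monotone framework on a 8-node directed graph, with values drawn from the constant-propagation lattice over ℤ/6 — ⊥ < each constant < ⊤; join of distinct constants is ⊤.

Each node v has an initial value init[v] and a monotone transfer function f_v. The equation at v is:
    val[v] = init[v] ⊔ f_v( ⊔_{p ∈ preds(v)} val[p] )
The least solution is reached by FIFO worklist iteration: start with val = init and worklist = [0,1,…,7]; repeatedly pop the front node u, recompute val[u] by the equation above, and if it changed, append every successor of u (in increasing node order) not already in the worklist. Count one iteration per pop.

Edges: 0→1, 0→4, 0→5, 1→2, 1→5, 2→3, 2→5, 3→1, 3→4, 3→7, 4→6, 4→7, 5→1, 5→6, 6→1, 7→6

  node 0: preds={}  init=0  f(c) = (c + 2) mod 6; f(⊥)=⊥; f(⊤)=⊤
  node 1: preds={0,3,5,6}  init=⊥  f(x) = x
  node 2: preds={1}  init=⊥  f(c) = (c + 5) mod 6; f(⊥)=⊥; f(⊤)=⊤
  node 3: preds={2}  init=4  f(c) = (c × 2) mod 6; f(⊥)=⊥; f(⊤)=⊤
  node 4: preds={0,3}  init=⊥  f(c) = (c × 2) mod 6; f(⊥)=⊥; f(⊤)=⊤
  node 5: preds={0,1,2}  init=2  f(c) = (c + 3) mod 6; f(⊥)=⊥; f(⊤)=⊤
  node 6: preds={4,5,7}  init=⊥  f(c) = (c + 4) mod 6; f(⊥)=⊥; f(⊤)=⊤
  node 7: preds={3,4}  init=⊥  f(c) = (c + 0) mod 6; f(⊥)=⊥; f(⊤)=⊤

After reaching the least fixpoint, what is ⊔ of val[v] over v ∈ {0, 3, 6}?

⊤

Worklist (10 pops):
  #1 pop 0: in=⊥ → 0 (no change)
  #2 pop 1: in=⊤ → ⊤ (was ⊥); enqueue []
  #3 pop 2: in=⊤ → ⊤ (was ⊥); enqueue []
  #4 pop 3: in=⊤ → ⊤ (was 4); enqueue [1]
  #5 pop 4: in=⊤ → ⊤ (was ⊥); enqueue []
  #6 pop 5: in=⊤ → ⊤ (was 2); enqueue []
  #7 pop 6: in=⊤ → ⊤ (was ⊥); enqueue []
  #8 pop 7: in=⊤ → ⊤ (was ⊥); enqueue [6]
  #9 pop 1: in=⊤ → ⊤ (no change)
  #10 pop 6: in=⊤ → ⊤ (no change)

Fixpoint:
  val[0] = 0
  val[1] = ⊤
  val[2] = ⊤
  val[3] = ⊤
  val[4] = ⊤
  val[5] = ⊤
  val[6] = ⊤
  val[7] = ⊤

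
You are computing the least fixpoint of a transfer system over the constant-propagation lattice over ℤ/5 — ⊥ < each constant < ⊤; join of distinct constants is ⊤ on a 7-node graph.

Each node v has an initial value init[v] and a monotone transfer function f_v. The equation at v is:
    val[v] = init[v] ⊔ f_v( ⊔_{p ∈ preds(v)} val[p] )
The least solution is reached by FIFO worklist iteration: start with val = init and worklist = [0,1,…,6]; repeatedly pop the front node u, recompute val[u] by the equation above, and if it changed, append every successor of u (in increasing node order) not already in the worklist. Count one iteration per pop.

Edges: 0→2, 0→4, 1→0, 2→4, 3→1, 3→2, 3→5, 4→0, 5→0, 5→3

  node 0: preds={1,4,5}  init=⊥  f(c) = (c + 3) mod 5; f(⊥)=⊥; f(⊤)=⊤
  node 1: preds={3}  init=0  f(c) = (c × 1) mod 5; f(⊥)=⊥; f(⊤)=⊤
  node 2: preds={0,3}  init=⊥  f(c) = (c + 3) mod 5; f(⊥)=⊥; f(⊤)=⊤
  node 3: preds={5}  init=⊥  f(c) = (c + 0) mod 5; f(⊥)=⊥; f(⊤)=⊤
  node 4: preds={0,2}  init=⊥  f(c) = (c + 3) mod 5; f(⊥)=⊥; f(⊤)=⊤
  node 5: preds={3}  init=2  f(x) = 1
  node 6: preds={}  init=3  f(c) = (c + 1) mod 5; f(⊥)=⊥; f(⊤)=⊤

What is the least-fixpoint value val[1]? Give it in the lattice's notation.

⊤

Worklist (14 pops):
  #1 pop 0: in=⊤ → ⊤ (was ⊥); enqueue []
  #2 pop 1: in=⊥ → 0 (no change)
  #3 pop 2: in=⊤ → ⊤ (was ⊥); enqueue []
  #4 pop 3: in=2 → 2 (was ⊥); enqueue [1,2]
  #5 pop 4: in=⊤ → ⊤ (was ⊥); enqueue [0]
  #6 pop 5: in=2 → ⊤ (was 2); enqueue [3]
  #7 pop 6: in=⊥ → 3 (no change)
  #8 pop 1: in=2 → ⊤ (was 0); enqueue []
  #9 pop 2: in=⊤ → ⊤ (no change)
  #10 pop 0: in=⊤ → ⊤ (no change)
  #11 pop 3: in=⊤ → ⊤ (was 2); enqueue [1,2,5]
  #12 pop 1: in=⊤ → ⊤ (no change)
  #13 pop 2: in=⊤ → ⊤ (no change)
  #14 pop 5: in=⊤ → ⊤ (no change)

Fixpoint:
  val[0] = ⊤
  val[1] = ⊤
  val[2] = ⊤
  val[3] = ⊤
  val[4] = ⊤
  val[5] = ⊤
  val[6] = 3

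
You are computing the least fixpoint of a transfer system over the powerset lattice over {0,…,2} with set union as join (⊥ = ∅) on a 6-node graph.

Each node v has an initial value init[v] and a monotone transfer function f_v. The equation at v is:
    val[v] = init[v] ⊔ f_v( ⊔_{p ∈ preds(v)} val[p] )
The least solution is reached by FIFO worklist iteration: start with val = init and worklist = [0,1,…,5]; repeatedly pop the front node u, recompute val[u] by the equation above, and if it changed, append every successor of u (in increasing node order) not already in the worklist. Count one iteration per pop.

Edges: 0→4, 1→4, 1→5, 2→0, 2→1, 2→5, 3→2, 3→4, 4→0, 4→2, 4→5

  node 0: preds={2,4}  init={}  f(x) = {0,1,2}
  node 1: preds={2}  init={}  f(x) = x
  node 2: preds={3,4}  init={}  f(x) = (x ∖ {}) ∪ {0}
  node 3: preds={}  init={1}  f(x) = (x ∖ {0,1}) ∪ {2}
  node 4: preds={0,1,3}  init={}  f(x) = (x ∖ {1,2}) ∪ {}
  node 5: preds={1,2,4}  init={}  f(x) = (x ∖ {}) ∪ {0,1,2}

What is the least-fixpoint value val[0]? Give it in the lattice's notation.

Iteration log — 15 steps:
  step 1. node 0  ⊔preds={}  new={0,1,2}  old={}  +wl: 
  step 2. node 1  ⊔preds={}  new={}  stable
  step 3. node 2  ⊔preds={1}  new={0,1}  old={}  +wl: 0,1
  step 4. node 3  ⊔preds={}  new={1,2}  old={1}  +wl: 2
  step 5. node 4  ⊔preds={0,1,2}  new={0}  old={}  +wl: 
  step 6. node 5  ⊔preds={0,1}  new={0,1,2}  old={}  +wl: 
  step 7. node 0  ⊔preds={0,1}  new={0,1,2}  stable
  step 8. node 1  ⊔preds={0,1}  new={0,1}  old={}  +wl: 4,5
  step 9. node 2  ⊔preds={0,1,2}  new={0,1,2}  old={0,1}  +wl: 0,1
  step 10. node 4  ⊔preds={0,1,2}  new={0}  stable
  step 11. node 5  ⊔preds={0,1,2}  new={0,1,2}  stable
  step 12. node 0  ⊔preds={0,1,2}  new={0,1,2}  stable
  step 13. node 1  ⊔preds={0,1,2}  new={0,1,2}  old={0,1}  +wl: 4,5
  step 14. node 4  ⊔preds={0,1,2}  new={0}  stable
  step 15. node 5  ⊔preds={0,1,2}  new={0,1,2}  stable

Least fixpoint reached:
  node 0: {0,1,2}
  node 1: {0,1,2}
  node 2: {0,1,2}
  node 3: {1,2}
  node 4: {0}
  node 5: {0,1,2}

{0,1,2}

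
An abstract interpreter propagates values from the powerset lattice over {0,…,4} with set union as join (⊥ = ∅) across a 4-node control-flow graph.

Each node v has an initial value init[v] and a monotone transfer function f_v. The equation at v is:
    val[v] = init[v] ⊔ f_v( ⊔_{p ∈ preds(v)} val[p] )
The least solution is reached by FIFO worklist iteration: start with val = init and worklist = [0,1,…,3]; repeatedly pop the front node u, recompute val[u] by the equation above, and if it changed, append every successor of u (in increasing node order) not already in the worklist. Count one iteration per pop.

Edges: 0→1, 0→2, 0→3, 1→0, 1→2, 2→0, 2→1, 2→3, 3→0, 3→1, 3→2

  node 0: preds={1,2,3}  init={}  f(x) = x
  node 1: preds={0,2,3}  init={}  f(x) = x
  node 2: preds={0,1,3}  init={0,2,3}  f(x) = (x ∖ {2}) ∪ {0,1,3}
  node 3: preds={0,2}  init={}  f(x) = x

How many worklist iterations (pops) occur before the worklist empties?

9

Worklist (9 pops):
  #1 pop 0: in={0,2,3} → {0,2,3} (was {}); enqueue []
  #2 pop 1: in={0,2,3} → {0,2,3} (was {}); enqueue [0]
  #3 pop 2: in={0,2,3} → {0,1,2,3} (was {0,2,3}); enqueue [1]
  #4 pop 3: in={0,1,2,3} → {0,1,2,3} (was {}); enqueue [2]
  #5 pop 0: in={0,1,2,3} → {0,1,2,3} (was {0,2,3}); enqueue [3]
  #6 pop 1: in={0,1,2,3} → {0,1,2,3} (was {0,2,3}); enqueue [0]
  #7 pop 2: in={0,1,2,3} → {0,1,2,3} (no change)
  #8 pop 3: in={0,1,2,3} → {0,1,2,3} (no change)
  #9 pop 0: in={0,1,2,3} → {0,1,2,3} (no change)

Fixpoint:
  val[0] = {0,1,2,3}
  val[1] = {0,1,2,3}
  val[2] = {0,1,2,3}
  val[3] = {0,1,2,3}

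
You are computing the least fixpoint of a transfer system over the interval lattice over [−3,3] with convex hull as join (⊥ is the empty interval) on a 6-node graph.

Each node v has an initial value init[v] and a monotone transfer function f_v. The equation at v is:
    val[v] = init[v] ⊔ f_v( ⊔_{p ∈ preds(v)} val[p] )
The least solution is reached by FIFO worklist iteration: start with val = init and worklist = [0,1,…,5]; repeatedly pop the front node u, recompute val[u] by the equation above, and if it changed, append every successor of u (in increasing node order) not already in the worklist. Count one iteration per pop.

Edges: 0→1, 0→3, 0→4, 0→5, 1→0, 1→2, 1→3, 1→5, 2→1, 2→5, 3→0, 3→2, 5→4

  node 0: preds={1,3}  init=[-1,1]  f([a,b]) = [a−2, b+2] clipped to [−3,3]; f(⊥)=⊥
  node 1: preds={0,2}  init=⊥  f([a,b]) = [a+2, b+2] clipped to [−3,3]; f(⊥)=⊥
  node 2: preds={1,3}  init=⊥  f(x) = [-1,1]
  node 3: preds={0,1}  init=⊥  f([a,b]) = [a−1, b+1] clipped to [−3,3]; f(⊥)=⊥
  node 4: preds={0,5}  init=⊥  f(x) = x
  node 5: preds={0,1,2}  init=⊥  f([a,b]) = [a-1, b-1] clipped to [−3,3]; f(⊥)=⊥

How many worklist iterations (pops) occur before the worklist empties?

Trace (15 dequeues):
  [1] u=0 | in ⊥ | out [-1,1] | ==
  [2] u=1 | in [-1,1] | out [1,3] | prev ⊥ | push {0}
  [3] u=2 | in [1,3] | out [-1,1] | prev ⊥ | push {1}
  [4] u=3 | in [-1,3] | out [-2,3] | prev ⊥ | push {2}
  [5] u=4 | in [-1,1] | out [-1,1] | prev ⊥ | push {}
  [6] u=5 | in [-1,3] | out [-2,2] | prev ⊥ | push {4}
  [7] u=0 | in [-2,3] | out [-3,3] | prev [-1,1] | push {3,5}
  [8] u=1 | in [-3,3] | out [-1,3] | prev [1,3] | push {0}
  [9] u=2 | in [-2,3] | out [-1,1] | ==
  [10] u=4 | in [-3,3] | out [-3,3] | prev [-1,1] | push {}
  [11] u=3 | in [-3,3] | out [-3,3] | prev [-2,3] | push {2}
  [12] u=5 | in [-3,3] | out [-3,2] | prev [-2,2] | push {4}
  [13] u=0 | in [-3,3] | out [-3,3] | ==
  [14] u=2 | in [-3,3] | out [-1,1] | ==
  [15] u=4 | in [-3,3] | out [-3,3] | ==

Converged values:
  [0] [-3,3]
  [1] [-1,3]
  [2] [-1,1]
  [3] [-3,3]
  [4] [-3,3]
  [5] [-3,2]

15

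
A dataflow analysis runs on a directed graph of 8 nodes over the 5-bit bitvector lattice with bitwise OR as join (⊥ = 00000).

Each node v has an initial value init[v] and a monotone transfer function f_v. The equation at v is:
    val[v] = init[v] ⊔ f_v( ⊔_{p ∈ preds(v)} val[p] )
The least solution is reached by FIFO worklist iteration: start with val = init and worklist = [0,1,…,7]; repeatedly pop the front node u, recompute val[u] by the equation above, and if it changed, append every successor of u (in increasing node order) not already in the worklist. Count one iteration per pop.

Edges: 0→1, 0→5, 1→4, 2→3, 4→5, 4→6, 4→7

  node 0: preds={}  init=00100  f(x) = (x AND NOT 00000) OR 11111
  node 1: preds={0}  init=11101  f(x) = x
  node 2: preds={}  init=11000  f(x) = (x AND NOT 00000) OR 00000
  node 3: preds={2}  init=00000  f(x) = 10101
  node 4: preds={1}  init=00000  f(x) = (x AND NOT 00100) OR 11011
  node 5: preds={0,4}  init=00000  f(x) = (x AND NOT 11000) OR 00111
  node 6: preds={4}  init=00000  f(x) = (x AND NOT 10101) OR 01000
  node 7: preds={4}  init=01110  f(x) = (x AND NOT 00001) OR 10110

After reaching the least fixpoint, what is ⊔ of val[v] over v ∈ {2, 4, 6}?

11011

Iteration log — 8 steps:
  step 1. node 0  ⊔preds=00000  new=11111  old=00100  +wl: 
  step 2. node 1  ⊔preds=11111  new=11111  old=11101  +wl: 
  step 3. node 2  ⊔preds=00000  new=11000  stable
  step 4. node 3  ⊔preds=11000  new=10101  old=00000  +wl: 
  step 5. node 4  ⊔preds=11111  new=11011  old=00000  +wl: 
  step 6. node 5  ⊔preds=11111  new=00111  old=00000  +wl: 
  step 7. node 6  ⊔preds=11011  new=01010  old=00000  +wl: 
  step 8. node 7  ⊔preds=11011  new=11110  old=01110  +wl: 

Least fixpoint reached:
  node 0: 11111
  node 1: 11111
  node 2: 11000
  node 3: 10101
  node 4: 11011
  node 5: 00111
  node 6: 01010
  node 7: 11110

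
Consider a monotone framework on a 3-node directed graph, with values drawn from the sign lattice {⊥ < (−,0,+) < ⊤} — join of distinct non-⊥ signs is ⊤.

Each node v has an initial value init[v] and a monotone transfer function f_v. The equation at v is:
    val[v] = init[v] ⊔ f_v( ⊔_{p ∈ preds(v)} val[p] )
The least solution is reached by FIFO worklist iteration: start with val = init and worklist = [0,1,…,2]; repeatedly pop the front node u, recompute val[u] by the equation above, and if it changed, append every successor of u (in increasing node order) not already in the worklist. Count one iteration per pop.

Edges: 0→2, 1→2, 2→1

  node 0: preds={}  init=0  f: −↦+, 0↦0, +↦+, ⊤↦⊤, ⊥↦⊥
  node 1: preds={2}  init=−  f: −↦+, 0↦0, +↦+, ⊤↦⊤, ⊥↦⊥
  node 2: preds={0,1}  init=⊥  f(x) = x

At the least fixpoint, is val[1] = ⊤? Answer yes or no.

Trace (5 dequeues):
  [1] u=0 | in ⊥ | out 0 | ==
  [2] u=1 | in ⊥ | out − | ==
  [3] u=2 | in ⊤ | out ⊤ | prev ⊥ | push {1}
  [4] u=1 | in ⊤ | out ⊤ | prev − | push {2}
  [5] u=2 | in ⊤ | out ⊤ | ==

Converged values:
  [0] 0
  [1] ⊤
  [2] ⊤

yes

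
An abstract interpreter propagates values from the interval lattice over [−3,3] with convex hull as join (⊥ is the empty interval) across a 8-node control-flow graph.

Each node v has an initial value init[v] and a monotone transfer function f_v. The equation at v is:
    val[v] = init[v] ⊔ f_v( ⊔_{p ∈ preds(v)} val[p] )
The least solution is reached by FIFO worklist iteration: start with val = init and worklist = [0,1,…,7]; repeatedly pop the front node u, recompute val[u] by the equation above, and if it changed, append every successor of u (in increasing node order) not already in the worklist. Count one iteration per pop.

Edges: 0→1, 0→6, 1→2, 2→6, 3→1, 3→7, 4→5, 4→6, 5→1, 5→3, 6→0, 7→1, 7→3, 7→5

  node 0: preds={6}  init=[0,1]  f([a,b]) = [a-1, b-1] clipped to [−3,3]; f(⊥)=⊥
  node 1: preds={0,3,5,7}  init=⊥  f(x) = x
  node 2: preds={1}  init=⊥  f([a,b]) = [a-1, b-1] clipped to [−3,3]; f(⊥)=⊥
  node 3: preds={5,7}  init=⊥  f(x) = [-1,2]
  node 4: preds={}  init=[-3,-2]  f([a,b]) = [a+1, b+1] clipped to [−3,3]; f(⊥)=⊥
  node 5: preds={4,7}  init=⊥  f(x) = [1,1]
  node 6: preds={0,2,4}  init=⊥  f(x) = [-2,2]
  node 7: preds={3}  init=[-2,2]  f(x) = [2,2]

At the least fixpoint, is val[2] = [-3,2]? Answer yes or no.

no

Iteration log — 14 steps:
  step 1. node 0  ⊔preds=⊥  new=[0,1]  stable
  step 2. node 1  ⊔preds=[-2,2]  new=[-2,2]  old=⊥  +wl: 
  step 3. node 2  ⊔preds=[-2,2]  new=[-3,1]  old=⊥  +wl: 
  step 4. node 3  ⊔preds=[-2,2]  new=[-1,2]  old=⊥  +wl: 1
  step 5. node 4  ⊔preds=⊥  new=[-3,-2]  stable
  step 6. node 5  ⊔preds=[-3,2]  new=[1,1]  old=⊥  +wl: 3
  step 7. node 6  ⊔preds=[-3,1]  new=[-2,2]  old=⊥  +wl: 0
  step 8. node 7  ⊔preds=[-1,2]  new=[-2,2]  stable
  step 9. node 1  ⊔preds=[-2,2]  new=[-2,2]  stable
  step 10. node 3  ⊔preds=[-2,2]  new=[-1,2]  stable
  step 11. node 0  ⊔preds=[-2,2]  new=[-3,1]  old=[0,1]  +wl: 1,6
  step 12. node 1  ⊔preds=[-3,2]  new=[-3,2]  old=[-2,2]  +wl: 2
  step 13. node 6  ⊔preds=[-3,1]  new=[-2,2]  stable
  step 14. node 2  ⊔preds=[-3,2]  new=[-3,1]  stable

Least fixpoint reached:
  node 0: [-3,1]
  node 1: [-3,2]
  node 2: [-3,1]
  node 3: [-1,2]
  node 4: [-3,-2]
  node 5: [1,1]
  node 6: [-2,2]
  node 7: [-2,2]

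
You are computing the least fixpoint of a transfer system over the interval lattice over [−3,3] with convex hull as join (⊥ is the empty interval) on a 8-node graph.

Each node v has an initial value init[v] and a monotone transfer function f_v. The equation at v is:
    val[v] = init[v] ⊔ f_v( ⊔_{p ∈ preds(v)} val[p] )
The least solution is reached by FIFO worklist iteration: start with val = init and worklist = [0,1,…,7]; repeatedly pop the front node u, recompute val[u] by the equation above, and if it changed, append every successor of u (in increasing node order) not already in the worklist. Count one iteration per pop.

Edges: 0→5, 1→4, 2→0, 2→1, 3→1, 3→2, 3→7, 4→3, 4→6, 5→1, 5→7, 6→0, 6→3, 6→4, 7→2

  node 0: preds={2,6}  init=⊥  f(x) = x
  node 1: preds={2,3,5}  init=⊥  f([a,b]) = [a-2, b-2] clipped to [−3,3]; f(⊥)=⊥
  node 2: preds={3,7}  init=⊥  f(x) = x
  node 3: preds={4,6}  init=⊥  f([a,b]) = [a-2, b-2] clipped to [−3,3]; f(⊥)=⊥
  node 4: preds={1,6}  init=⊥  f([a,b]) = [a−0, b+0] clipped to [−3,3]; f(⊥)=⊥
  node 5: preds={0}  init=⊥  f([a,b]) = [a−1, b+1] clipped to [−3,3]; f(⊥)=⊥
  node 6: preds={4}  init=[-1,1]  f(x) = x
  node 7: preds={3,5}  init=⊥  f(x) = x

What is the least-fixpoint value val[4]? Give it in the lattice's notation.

Trace (27 dequeues):
  [1] u=0 | in [-1,1] | out [-1,1] | prev ⊥ | push {}
  [2] u=1 | in ⊥ | out ⊥ | ==
  [3] u=2 | in ⊥ | out ⊥ | ==
  [4] u=3 | in [-1,1] | out [-3,-1] | prev ⊥ | push {1,2}
  [5] u=4 | in [-1,1] | out [-1,1] | prev ⊥ | push {3}
  [6] u=5 | in [-1,1] | out [-2,2] | prev ⊥ | push {}
  [7] u=6 | in [-1,1] | out [-1,1] | ==
  [8] u=7 | in [-3,2] | out [-3,2] | prev ⊥ | push {}
  [9] u=1 | in [-3,2] | out [-3,0] | prev ⊥ | push {4}
  [10] u=2 | in [-3,2] | out [-3,2] | prev ⊥ | push {0,1}
  [11] u=3 | in [-1,1] | out [-3,-1] | ==
  [12] u=4 | in [-3,1] | out [-3,1] | prev [-1,1] | push {3,6}
  [13] u=0 | in [-3,2] | out [-3,2] | prev [-1,1] | push {5}
  [14] u=1 | in [-3,2] | out [-3,0] | ==
  [15] u=3 | in [-3,1] | out [-3,-1] | ==
  [16] u=6 | in [-3,1] | out [-3,1] | prev [-1,1] | push {0,3,4}
  [17] u=5 | in [-3,2] | out [-3,3] | prev [-2,2] | push {1,7}
  [18] u=0 | in [-3,2] | out [-3,2] | ==
  [19] u=3 | in [-3,1] | out [-3,-1] | ==
  [20] u=4 | in [-3,1] | out [-3,1] | ==
  [21] u=1 | in [-3,3] | out [-3,1] | prev [-3,0] | push {4}
  [22] u=7 | in [-3,3] | out [-3,3] | prev [-3,2] | push {2}
  [23] u=4 | in [-3,1] | out [-3,1] | ==
  [24] u=2 | in [-3,3] | out [-3,3] | prev [-3,2] | push {0,1}
  [25] u=0 | in [-3,3] | out [-3,3] | prev [-3,2] | push {5}
  [26] u=1 | in [-3,3] | out [-3,1] | ==
  [27] u=5 | in [-3,3] | out [-3,3] | ==

Converged values:
  [0] [-3,3]
  [1] [-3,1]
  [2] [-3,3]
  [3] [-3,-1]
  [4] [-3,1]
  [5] [-3,3]
  [6] [-3,1]
  [7] [-3,3]

[-3,1]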